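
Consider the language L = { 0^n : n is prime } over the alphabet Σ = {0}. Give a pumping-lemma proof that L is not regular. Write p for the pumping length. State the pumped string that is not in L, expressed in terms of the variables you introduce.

Assume L is regular. Let p be the pumping length given by the pumping lemma.
Let q be a prime with q ≥ p+2 (infinitely many primes exist), and take w = 0^q ∈ L with |w| = q ≥ p.
The pumping lemma gives a decomposition w = xyz where |xy| ≤ p and y is nonempty.
Then y = 0^k for some k with 1 ≤ k ≤ p.
Since 1 ≤ k ≤ p, |xz| = q-k. Pump with i = q+1: |xy^{q+1}z| = (q-k)+(q+1)k = q+qk = q(1+k), which is composite (both factors ≥ 2). So xy^{q+1}z = 0^{q(1+k)} ∉ L.
This contradicts the pumping lemma, so L is not regular.

0^{q(1+k)}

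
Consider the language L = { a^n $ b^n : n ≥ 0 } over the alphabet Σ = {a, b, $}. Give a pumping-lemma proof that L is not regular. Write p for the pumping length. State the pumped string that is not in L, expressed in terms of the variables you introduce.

Toward a contradiction, assume L is regular with pumping length p.
Take w = a^p $ b^p ∈ L with |w| = 2p+1 ≥ p.
By the pumping lemma, w = xyz with |xy| ≤ p and |y| > 0.
The first p characters of w are a's, so xy (and hence y) consists only of a's. Write y = a^k, 1 ≤ k ≤ p.
Pump with i = 2: xy^2z = a^{p+k} $ b^p, which would require p+k = p. But k ≥ 1, so xy^2z ∉ L.
Contradiction. Therefore L is not regular.

a^{p+k} $ b^p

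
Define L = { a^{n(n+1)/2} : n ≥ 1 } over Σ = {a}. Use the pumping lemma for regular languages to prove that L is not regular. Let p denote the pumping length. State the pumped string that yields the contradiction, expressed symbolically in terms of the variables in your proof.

a^{p(p+1)/2+k}

Assume L is regular; let p be its pumping constant.
Take w = a^{p(p+1)/2} ∈ L with |w| = p(p+1)/2 ≥ p.
Write w = xyz as guaranteed by the lemma, with |xy| ≤ p and |y| > 0.
Then y = a^k for some k with 1 ≤ k ≤ p.
Pump with i = 2: xy^2z = a^{p(p+1)/2+k}. Since 1 ≤ k ≤ p, p(p+1)/2 < p(p+1)/2+k ≤ p(p+1)/2+p < (p+1)(p+2)/2, so p(p+1)/2+k is strictly between consecutive triangular numbers. So xy^2z ∉ L.
This contradicts the pumping lemma, so L is not regular.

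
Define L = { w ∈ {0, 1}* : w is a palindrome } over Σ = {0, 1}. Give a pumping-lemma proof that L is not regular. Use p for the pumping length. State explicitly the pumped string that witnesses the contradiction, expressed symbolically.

0^{p+k} 1 0^p

Assume L is regular; let p be its pumping constant.
Take w = 0^p 1 0^p, a palindrome of length 2p+1 ≥ p.
The pumping lemma gives a decomposition w = xyz where |xy| ≤ p and y is nonempty.
The first p characters of w are 0's, so xy (and hence y) consists only of 0's. Write y = 0^k, 1 ≤ k ≤ p.
Pump with i = 2: xy^2z = 0^{p+k} 1 0^p. Its reverse is 0^p 1 0^{p+k}, which differs from xy^2z since k ≥ 1. So xy^2z is not a palindrome and xy^2z ∉ L.
This is a contradiction; hence L is not regular.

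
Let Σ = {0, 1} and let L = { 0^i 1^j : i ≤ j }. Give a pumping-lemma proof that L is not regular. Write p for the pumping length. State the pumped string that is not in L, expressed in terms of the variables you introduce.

Assume L is regular; let p be its pumping constant.
Choose w = 0^p 1^p ∈ L, with |w| = 2p ≥ p.
Write w = xyz as guaranteed by the lemma, with |xy| ≤ p and |y| > 0.
Since the first p symbols of w are all 0's and |xy| ≤ p, y lies entirely in the leading 0-block: y = 0^k for some k with 1 ≤ k ≤ p.
Consider xy^2z = 0^{p+k} 1^p. Since k ≥ 1, the 0-count p+k exceeds the 1-count p, so i ≤ j fails; thus xy^2z ∉ L.
This contradicts the pumping lemma, so L is not regular.

0^{p+k} 1^p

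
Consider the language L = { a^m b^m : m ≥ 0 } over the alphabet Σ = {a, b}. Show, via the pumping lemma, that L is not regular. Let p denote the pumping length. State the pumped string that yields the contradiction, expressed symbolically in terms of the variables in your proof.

Toward a contradiction, assume L is regular with pumping length p.
Take w = a^p b^p. Then w ∈ L and |w| = 2p ≥ p.
The pumping lemma gives a decomposition w = xyz where |xy| ≤ p and |y| > 0.
The first p characters of w are a's, so xy (and hence y) consists only of a's. Write y = a^k, 1 ≤ k ≤ p.
Pump with i = 2: xy^2z = a^{p+k} b^p. For this to lie in L we would need p = p+k, which forces k = 0. But k ≥ 1, so xy^2z ∉ L.
This contradicts the pumping lemma, so L is not regular.

a^{p+k} b^p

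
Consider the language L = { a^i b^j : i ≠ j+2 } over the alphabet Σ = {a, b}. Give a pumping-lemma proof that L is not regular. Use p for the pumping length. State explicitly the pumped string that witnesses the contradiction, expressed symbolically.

a^{p+p!} b^{p+p!-2}

Assume L is regular. Let p be the pumping length given by the pumping lemma.
Choose w = a^p b^{p+p!-2}. Since p ≠ (p+p!-2)+2 = p+p!, w ∈ L; and |w| ≥ p.
The pumping lemma gives a decomposition w = xyz where |xy| ≤ p and |y| > 0.
Since the first p symbols of w are all a's and |xy| ≤ p, y lies entirely in the leading a-block: y = a^k for some k with 1 ≤ k ≤ p.
Since 1 ≤ k ≤ p, k divides p!; set t = 1 + p!/k. Then xy^t z has p + (p!/k)·k = p + p! copies of a. Now the a-count is p+p! and (b-count)+2 = (p+p!-2)+2 = p+p!, so i ≠ j+2 fails. So xy^t z = a^{p+p!} b^{p+p!-2} ∉ L.
This contradicts the pumping lemma, so L is not regular.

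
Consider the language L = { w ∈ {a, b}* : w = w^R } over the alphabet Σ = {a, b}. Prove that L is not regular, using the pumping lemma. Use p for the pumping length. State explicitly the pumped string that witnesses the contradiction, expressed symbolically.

a^{p+k} b a^p

Toward a contradiction, assume L is regular with pumping length p.
Take w = a^p b a^p, a palindrome of length 2p+1 ≥ p.
By the pumping lemma, w = xyz with |xy| ≤ p and |y| > 0.
Since the first p symbols of w are all a's and |xy| ≤ p, y lies entirely in the leading a-block: y = a^k for some k with 1 ≤ k ≤ p.
Pump with i = 2: xy^2z = a^{p+k} b a^p. Its reverse is a^p b a^{p+k}, which differs from xy^2z since k ≥ 1. So xy^2z is not a palindrome and xy^2z ∉ L.
This is a contradiction; hence L is not regular.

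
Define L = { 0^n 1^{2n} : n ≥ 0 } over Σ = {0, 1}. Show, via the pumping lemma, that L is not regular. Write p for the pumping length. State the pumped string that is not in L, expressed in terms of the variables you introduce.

Toward a contradiction, assume L is regular with pumping length p.
Let w = 0^p 1^{2p} ∈ L; note |w| = 3p ≥ p.
The pumping lemma gives a decomposition w = xyz where |xy| ≤ p and y is nonempty.
Since the first p symbols of w are all 0's and |xy| ≤ p, y lies entirely in the leading 0-block: y = 0^k for some k with 1 ≤ k ≤ p.
Pump with i = 2: xy^2z = 0^{p+k} 1^{2p}. For this to lie in L we would need 2p = 2(p+k), which forces k = 0. But k ≥ 1, so xy^2z ∉ L.
This contradicts the pumping lemma, so L is not regular.

0^{p+k} 1^{2p}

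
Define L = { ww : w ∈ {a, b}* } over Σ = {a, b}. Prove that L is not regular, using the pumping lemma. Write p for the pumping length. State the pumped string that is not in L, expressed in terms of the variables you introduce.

Suppose for contradiction that L is regular, and let p be the pumping length.
Take w = a^p b^p a^p b^p = uu where u = a^pb^p; then w ∈ L and |w| = 4p ≥ p.
By the pumping lemma, w = xyz with |xy| ≤ p and y is nonempty.
Since the first p symbols of w are all a's and |xy| ≤ p, y lies entirely in the leading a-block: y = a^k for some k with 1 ≤ k ≤ p.
Pump with i = 2: xy^2z = a^{p+k} b^p a^p b^p, of length 4p+k. Suppose this equals vv. The string starts with a and ends with b, so v does too; thus the boundary between the two copies of v is a b→a transition. There is exactly one such transition, at position 2p+k, so |v| = 2p+k and |vv| = 4p+2k ≠ 4p+k since k ≥ 1. So xy^2z ∉ L.
This contradicts the pumping lemma, so L is not regular.

a^{p+k} b^p a^p b^p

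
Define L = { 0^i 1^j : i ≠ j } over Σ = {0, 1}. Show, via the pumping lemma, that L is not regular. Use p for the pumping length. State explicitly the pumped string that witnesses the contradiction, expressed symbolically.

0^{p+p!} 1^{p+p!}

Assume L is regular; let p be its pumping constant.
Choose w = 0^p 1^{p+p!}. Since p ≠ p+p!, w ∈ L; and |w| ≥ p.
The pumping lemma gives a decomposition w = xyz where |xy| ≤ p and |y| ≥ 1.
The first p characters of w are 0's, so xy (and hence y) consists only of 0's. Write y = 0^k, 1 ≤ k ≤ p.
Since 1 ≤ k ≤ p, k divides p!; set t = 1 + p!/k. Then xy^t z has p + (p!/k)·k = p + p! copies of 0. Now the 0-count equals the 1-count, so i ≠ j fails. So xy^t z = 0^{p+p!} 1^{p+p!} ∉ L.
This contradicts the pumping lemma, so L is not regular.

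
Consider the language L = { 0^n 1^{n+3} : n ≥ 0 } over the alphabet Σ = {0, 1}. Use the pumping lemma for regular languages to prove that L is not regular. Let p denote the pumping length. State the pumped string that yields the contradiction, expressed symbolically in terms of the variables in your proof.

Assume L is regular. Let p be the pumping length given by the pumping lemma.
Let w = 0^p 1^{p+3} ∈ L; note |w| = 2p+3 ≥ p.
By the pumping lemma, w = xyz with |xy| ≤ p and |y| > 0.
Since the first p symbols of w are all 0's and |xy| ≤ p, y lies entirely in the leading 0-block: y = 0^k for some k with 1 ≤ k ≤ p.
Pump with i = 2: xy^2z = 0^{p+k} 1^{p+3}. For this to lie in L we would need p+3 = (p+k)+3, which forces k = 0. But k ≥ 1, so xy^2z ∉ L.
Contradiction. Therefore L is not regular.

0^{p+k} 1^{p+3}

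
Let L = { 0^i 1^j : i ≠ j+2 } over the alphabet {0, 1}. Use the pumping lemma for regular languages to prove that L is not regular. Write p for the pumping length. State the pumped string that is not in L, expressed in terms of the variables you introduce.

Toward a contradiction, assume L is regular with pumping length p.
Choose w = 0^p 1^{p+p!-2}. Since p ≠ (p+p!-2)+2 = p+p!, w ∈ L; and |w| ≥ p.
By the pumping lemma, w = xyz with |xy| ≤ p and |y| > 0.
Because |xy| ≤ p and w begins with p copies of 0, we have y = 0^k with 1 ≤ k ≤ p.
Since 1 ≤ k ≤ p, k divides p!; set t = 1 + p!/k. Then xy^t z has p + (p!/k)·k = p + p! copies of 0. Now the 0-count is p+p! and (1-count)+2 = (p+p!-2)+2 = p+p!, so i ≠ j+2 fails. So xy^t z = 0^{p+p!} 1^{p+p!-2} ∉ L.
This is a contradiction; hence L is not regular.

0^{p+p!} 1^{p+p!-2}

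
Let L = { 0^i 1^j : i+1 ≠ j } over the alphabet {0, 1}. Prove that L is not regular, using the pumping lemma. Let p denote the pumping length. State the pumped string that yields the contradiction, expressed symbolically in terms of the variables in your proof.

Suppose for contradiction that L is regular, and let p be the pumping length.
Choose w = 0^p 1^{p+p!+1}. Since p ≠ (p+p!+1)-1 = p+p!, w ∈ L; and |w| ≥ p.
By the pumping lemma, w = xyz with |xy| ≤ p and y is nonempty.
Because |xy| ≤ p and w begins with p copies of 0, we have y = 0^k with 1 ≤ k ≤ p.
Since 1 ≤ k ≤ p, k divides p!; set t = 1 + p!/k. Then xy^t z has p + (p!/k)·k = p + p! copies of 0. Now the 0-count is p+p! and (1-count)-1 = (p+p!+1)-1 = p+p!, so i+1 ≠ j fails. So xy^t z = 0^{p+p!} 1^{p+p!+1} ∉ L.
This is a contradiction; hence L is not regular.

0^{p+p!} 1^{p+p!+1}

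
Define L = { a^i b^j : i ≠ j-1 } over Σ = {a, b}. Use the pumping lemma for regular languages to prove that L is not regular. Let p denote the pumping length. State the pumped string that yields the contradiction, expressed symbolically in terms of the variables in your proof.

a^{p+p!} b^{p+p!+1}

Assume L is regular. Let p be the pumping length given by the pumping lemma.
Choose w = a^p b^{p+p!+1}. Since p ≠ (p+p!+1)-1 = p+p!, w ∈ L; and |w| ≥ p.
By the pumping lemma, w = xyz with |xy| ≤ p and |y| ≥ 1.
Because |xy| ≤ p and w begins with p copies of a, we have y = a^k with 1 ≤ k ≤ p.
Since 1 ≤ k ≤ p, k divides p!; set t = 1 + p!/k. Then xy^t z has p + (p!/k)·k = p + p! copies of a. Now the a-count is p+p! and (b-count)-1 = (p+p!+1)-1 = p+p!, so i ≠ j-1 fails. So xy^t z = a^{p+p!} b^{p+p!+1} ∉ L.
This contradicts the pumping lemma, so L is not regular.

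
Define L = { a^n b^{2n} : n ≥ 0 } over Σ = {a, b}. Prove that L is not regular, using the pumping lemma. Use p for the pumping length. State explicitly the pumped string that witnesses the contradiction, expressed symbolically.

a^{p+k} b^{2p}

Suppose for contradiction that L is regular, and let p be the pumping length.
Choose w = a^p b^{2p}, which is in L with |w| = 3p ≥ p.
Write w = xyz as guaranteed by the lemma, with |xy| ≤ p and |y| > 0.
Because |xy| ≤ p and w begins with p copies of a, we have y = a^k with 1 ≤ k ≤ p.
Pump with i = 2: xy^2z = a^{p+k} b^{2p}. For this to lie in L we would need 2p = 2(p+k), which forces k = 0. But k ≥ 1, so xy^2z ∉ L.
Contradiction. Therefore L is not regular.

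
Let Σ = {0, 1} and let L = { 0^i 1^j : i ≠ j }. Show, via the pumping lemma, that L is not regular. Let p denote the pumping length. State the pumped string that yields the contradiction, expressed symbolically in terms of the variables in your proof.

0^{p+p!} 1^{p+p!}

Assume L is regular; let p be its pumping constant.
Choose w = 0^p 1^{p+p!}. Since p ≠ p+p!, w ∈ L; and |w| ≥ p.
The pumping lemma gives a decomposition w = xyz where |xy| ≤ p and |y| > 0.
Since the first p symbols of w are all 0's and |xy| ≤ p, y lies entirely in the leading 0-block: y = 0^k for some k with 1 ≤ k ≤ p.
Since 1 ≤ k ≤ p, k divides p!; set t = 1 + p!/k. Then xy^t z has p + (p!/k)·k = p + p! copies of 0. Now the 0-count equals the 1-count, so i ≠ j fails. So xy^t z = 0^{p+p!} 1^{p+p!} ∉ L.
This contradicts the pumping lemma, so L is not regular.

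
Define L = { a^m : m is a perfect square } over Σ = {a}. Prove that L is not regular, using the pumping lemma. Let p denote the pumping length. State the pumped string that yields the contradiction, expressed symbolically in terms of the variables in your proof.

Assume L is regular. Let p be the pumping length given by the pumping lemma.
Take w = a^{p²} ∈ L with |w| = p² ≥ p.
The pumping lemma gives a decomposition w = xyz where |xy| ≤ p and |y| ≥ 1.
Then y = a^k for some k with 1 ≤ k ≤ p.
Pump with i = 2: xy^2z = a^{p²+k}. Since 1 ≤ k ≤ p, p² < p²+k ≤ p²+p < (p+1)², so p²+k lies strictly between consecutive squares and is not a perfect square. So xy^2z ∉ L.
This is a contradiction; hence L is not regular.

a^{p²+k}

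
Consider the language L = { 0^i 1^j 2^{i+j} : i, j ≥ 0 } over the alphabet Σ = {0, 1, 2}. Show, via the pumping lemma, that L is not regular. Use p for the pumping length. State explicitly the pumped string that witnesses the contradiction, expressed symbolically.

0^{p+k} 1^p 2^{2p}

Suppose for contradiction that L is regular, and let p be the pumping length.
Take w = 0^p 1^p 2^{2p} ∈ L (with i=j=p, i+j=2p), |w| = 4p ≥ p.
The pumping lemma gives a decomposition w = xyz where |xy| ≤ p and y is nonempty.
Because |xy| ≤ p and w begins with p copies of 0, we have y = 0^k with 1 ≤ k ≤ p.
Consider xy^2z = 0^{p+k} 1^p 2^{2p}. Now the 0- and 1-counts sum to 2p+k, but the 2-count is 2p ≠ 2p+k. So xy^2z ∉ L.
Contradiction. Therefore L is not regular.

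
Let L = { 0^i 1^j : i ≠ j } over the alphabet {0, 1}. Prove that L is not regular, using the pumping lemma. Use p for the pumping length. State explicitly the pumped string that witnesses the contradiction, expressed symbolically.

Assume L is regular. Let p be the pumping length given by the pumping lemma.
Choose w = 0^p 1^{p+p!}. Since p ≠ p+p!, w ∈ L; and |w| ≥ p.
Write w = xyz as guaranteed by the lemma, with |xy| ≤ p and y is nonempty.
Because |xy| ≤ p and w begins with p copies of 0, we have y = 0^k with 1 ≤ k ≤ p.
Since 1 ≤ k ≤ p, k divides p!; set t = 1 + p!/k. Then xy^t z has p + (p!/k)·k = p + p! copies of 0. Now the 0-count equals the 1-count, so i ≠ j fails. So xy^t z = 0^{p+p!} 1^{p+p!} ∉ L.
This contradicts the pumping lemma, so L is not regular.

0^{p+p!} 1^{p+p!}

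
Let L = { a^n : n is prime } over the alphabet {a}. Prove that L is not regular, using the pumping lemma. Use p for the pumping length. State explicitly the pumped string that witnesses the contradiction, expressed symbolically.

Suppose for contradiction that L is regular, and let p be the pumping length.
Let q be a prime with q ≥ p+2 (infinitely many primes exist), and take w = a^q ∈ L with |w| = q ≥ p.
Write w = xyz as guaranteed by the lemma, with |xy| ≤ p and y is nonempty.
Then y = a^k for some k with 1 ≤ k ≤ p.
Since 1 ≤ k ≤ p, |xz| = q-k. Pump with i = q+1: |xy^{q+1}z| = (q-k)+(q+1)k = q+qk = q(1+k), which is composite (both factors ≥ 2). So xy^{q+1}z = a^{q(1+k)} ∉ L.
This contradicts the pumping lemma, so L is not regular.

a^{q(1+k)}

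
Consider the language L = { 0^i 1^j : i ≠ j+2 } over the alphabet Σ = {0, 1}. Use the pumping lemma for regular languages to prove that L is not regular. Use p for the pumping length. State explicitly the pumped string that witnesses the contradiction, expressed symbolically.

Toward a contradiction, assume L is regular with pumping length p.
Choose w = 0^p 1^{p+p!-2}. Since p ≠ (p+p!-2)+2 = p+p!, w ∈ L; and |w| ≥ p.
The pumping lemma gives a decomposition w = xyz where |xy| ≤ p and y is nonempty.
The first p characters of w are 0's, so xy (and hence y) consists only of 0's. Write y = 0^k, 1 ≤ k ≤ p.
Since 1 ≤ k ≤ p, k divides p!; set t = 1 + p!/k. Then xy^t z has p + (p!/k)·k = p + p! copies of 0. Now the 0-count is p+p! and (1-count)+2 = (p+p!-2)+2 = p+p!, so i ≠ j+2 fails. So xy^t z = 0^{p+p!} 1^{p+p!-2} ∉ L.
This contradicts the pumping lemma, so L is not regular.

0^{p+p!} 1^{p+p!-2}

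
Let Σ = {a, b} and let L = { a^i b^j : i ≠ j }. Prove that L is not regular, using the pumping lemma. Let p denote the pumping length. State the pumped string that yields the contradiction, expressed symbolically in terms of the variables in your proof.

a^{p+p!} b^{p+p!}

Assume L is regular. Let p be the pumping length given by the pumping lemma.
Choose w = a^p b^{p+p!}. Since p ≠ p+p!, w ∈ L; and |w| ≥ p.
By the pumping lemma, w = xyz with |xy| ≤ p and y is nonempty.
The first p characters of w are a's, so xy (and hence y) consists only of a's. Write y = a^k, 1 ≤ k ≤ p.
Since 1 ≤ k ≤ p, k divides p!; set t = 1 + p!/k. Then xy^t z has p + (p!/k)·k = p + p! copies of a. Now the a-count equals the b-count, so i ≠ j fails. So xy^t z = a^{p+p!} b^{p+p!} ∉ L.
Contradiction. Therefore L is not regular.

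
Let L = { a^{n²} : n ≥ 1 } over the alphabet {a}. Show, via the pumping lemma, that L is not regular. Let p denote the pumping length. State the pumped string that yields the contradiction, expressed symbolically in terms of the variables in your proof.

Assume L is regular. Let p be the pumping length given by the pumping lemma.
Take w = a^{p²} ∈ L with |w| = p² ≥ p.
By the pumping lemma, w = xyz with |xy| ≤ p and |y| ≥ 1.
Then y = a^k for some k with 1 ≤ k ≤ p.
Pump with i = 2: xy^2z = a^{p²+k}. Since 1 ≤ k ≤ p, p² < p²+k ≤ p²+p < (p+1)², so p²+k lies strictly between consecutive squares and is not a perfect square. So xy^2z ∉ L.
This contradicts the pumping lemma, so L is not regular.

a^{p²+k}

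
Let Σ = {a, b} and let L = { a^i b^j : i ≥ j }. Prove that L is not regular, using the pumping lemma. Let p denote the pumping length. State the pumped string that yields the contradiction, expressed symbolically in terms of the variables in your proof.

a^{p-k} b^p

Toward a contradiction, assume L is regular with pumping length p.
Choose w = a^p b^p ∈ L, with |w| = 2p ≥ p.
By the pumping lemma, w = xyz with |xy| ≤ p and y is nonempty.
Because |xy| ≤ p and w begins with p copies of a, we have y = a^k with 1 ≤ k ≤ p.
Consider xy^0z = xz = a^{p-k} b^p. Since k ≥ 1, the a-count p-k is less than p, so i ≥ j fails; thus xz ∉ L.
This is a contradiction; hence L is not regular.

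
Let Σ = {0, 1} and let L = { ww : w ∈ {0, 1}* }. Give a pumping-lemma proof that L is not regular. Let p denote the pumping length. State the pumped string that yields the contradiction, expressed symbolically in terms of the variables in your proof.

0^{p+k} 1^p 0^p 1^p

Assume L is regular. Let p be the pumping length given by the pumping lemma.
Take w = 0^p 1^p 0^p 1^p = uu where u = 0^p1^p; then w ∈ L and |w| = 4p ≥ p.
The pumping lemma gives a decomposition w = xyz where |xy| ≤ p and |y| ≥ 1.
Since the first p symbols of w are all 0's and |xy| ≤ p, y lies entirely in the leading 0-block: y = 0^k for some k with 1 ≤ k ≤ p.
Pump with i = 2: xy^2z = 0^{p+k} 1^p 0^p 1^p, of length 4p+k. Suppose this equals vv. The string starts with 0 and ends with 1, so v does too; thus the boundary between the two copies of v is a 1→0 transition. There is exactly one such transition, at position 2p+k, so |v| = 2p+k and |vv| = 4p+2k ≠ 4p+k since k ≥ 1. So xy^2z ∉ L.
This contradicts the pumping lemma, so L is not regular.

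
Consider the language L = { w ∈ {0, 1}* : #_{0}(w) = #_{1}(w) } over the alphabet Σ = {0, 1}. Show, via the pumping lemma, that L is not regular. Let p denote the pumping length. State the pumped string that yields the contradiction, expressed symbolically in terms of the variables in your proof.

0^{p+k} 1^p

Assume L is regular. Let p be the pumping length given by the pumping lemma.
Choose w = 0^p 1^p ∈ L with |w| = 2p ≥ p.
The pumping lemma gives a decomposition w = xyz where |xy| ≤ p and |y| > 0.
Since the first p symbols of w are all 0's and |xy| ≤ p, y lies entirely in the leading 0-block: y = 0^k for some k with 1 ≤ k ≤ p.
Pump with i = 2: xy^2z = 0^{p+k} 1^p has p+k occurrences of 0 but only p of 1. Since k ≥ 1 the counts differ, so xy^2z ∉ L.
Contradiction. Therefore L is not regular.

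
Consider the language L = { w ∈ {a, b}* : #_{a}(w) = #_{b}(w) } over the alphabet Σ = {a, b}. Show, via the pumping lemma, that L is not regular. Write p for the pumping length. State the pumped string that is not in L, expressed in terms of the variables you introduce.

a^{p+k} b^p

Assume L is regular; let p be its pumping constant.
Choose w = a^p b^p ∈ L with |w| = 2p ≥ p.
By the pumping lemma, w = xyz with |xy| ≤ p and |y| > 0.
Because |xy| ≤ p and w begins with p copies of a, we have y = a^k with 1 ≤ k ≤ p.
Pump with i = 2: xy^2z = a^{p+k} b^p has p+k occurrences of a but only p of b. Since k ≥ 1 the counts differ, so xy^2z ∉ L.
This contradicts the pumping lemma, so L is not regular.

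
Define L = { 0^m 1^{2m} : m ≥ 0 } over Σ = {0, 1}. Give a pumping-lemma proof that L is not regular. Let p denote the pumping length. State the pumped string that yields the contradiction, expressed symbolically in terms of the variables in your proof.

0^{p+k} 1^{2p}

Assume L is regular. Let p be the pumping length given by the pumping lemma.
Choose w = 0^p 1^{2p}, which is in L with |w| = 3p ≥ p.
Write w = xyz as guaranteed by the lemma, with |xy| ≤ p and |y| > 0.
Since the first p symbols of w are all 0's and |xy| ≤ p, y lies entirely in the leading 0-block: y = 0^k for some k with 1 ≤ k ≤ p.
Pump with i = 2: xy^2z = 0^{p+k} 1^{2p}. For this to lie in L we would need 2p = 2(p+k), which forces k = 0. But k ≥ 1, so xy^2z ∉ L.
This is a contradiction; hence L is not regular.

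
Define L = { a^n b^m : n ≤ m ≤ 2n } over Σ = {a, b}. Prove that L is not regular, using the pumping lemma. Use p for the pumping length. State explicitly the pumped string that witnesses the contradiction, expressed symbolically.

a^{p+k} b^p

Assume L is regular; let p be its pumping constant.
Take w = a^p b^p ∈ L (since p ≤ p ≤ 2p), with |w| = 2p ≥ p.
Write w = xyz as guaranteed by the lemma, with |xy| ≤ p and |y| ≥ 1.
Since the first p symbols of w are all a's and |xy| ≤ p, y lies entirely in the leading a-block: y = a^k for some k with 1 ≤ k ≤ p.
Pump with i = 2: xy^2z = a^{p+k} b^p. Now n = p+k > p = m, so the condition n ≤ m fails. Thus xy^2z ∉ L.
This is a contradiction; hence L is not regular.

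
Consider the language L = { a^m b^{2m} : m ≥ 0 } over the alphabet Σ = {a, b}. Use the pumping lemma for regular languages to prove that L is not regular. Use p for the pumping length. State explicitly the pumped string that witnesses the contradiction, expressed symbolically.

a^{p+k} b^{2p}

Assume L is regular. Let p be the pumping length given by the pumping lemma.
Let w = a^p b^{2p} ∈ L; note |w| = 3p ≥ p.
By the pumping lemma, w = xyz with |xy| ≤ p and |y| ≥ 1.
Because |xy| ≤ p and w begins with p copies of a, we have y = a^k with 1 ≤ k ≤ p.
Pump with i = 2: xy^2z = a^{p+k} b^{2p}. For this to lie in L we would need 2p = 2(p+k), which forces k = 0. But k ≥ 1, so xy^2z ∉ L.
Contradiction. Therefore L is not regular.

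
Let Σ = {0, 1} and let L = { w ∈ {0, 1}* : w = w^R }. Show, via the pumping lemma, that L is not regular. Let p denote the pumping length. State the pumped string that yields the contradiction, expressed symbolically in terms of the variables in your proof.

Toward a contradiction, assume L is regular with pumping length p.
Take w = 0^p 1 0^p, a palindrome of length 2p+1 ≥ p.
By the pumping lemma, w = xyz with |xy| ≤ p and |y| > 0.
Because |xy| ≤ p and w begins with p copies of 0, we have y = 0^k with 1 ≤ k ≤ p.
Pump with i = 2: xy^2z = 0^{p+k} 1 0^p. Its reverse is 0^p 1 0^{p+k}, which differs from xy^2z since k ≥ 1. So xy^2z is not a palindrome and xy^2z ∉ L.
This is a contradiction; hence L is not regular.

0^{p+k} 1 0^p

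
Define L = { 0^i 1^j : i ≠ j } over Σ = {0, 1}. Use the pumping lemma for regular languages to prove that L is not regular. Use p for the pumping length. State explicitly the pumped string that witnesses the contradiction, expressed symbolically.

Assume L is regular. Let p be the pumping length given by the pumping lemma.
Choose w = 0^p 1^{p+p!}. Since p ≠ p+p!, w ∈ L; and |w| ≥ p.
The pumping lemma gives a decomposition w = xyz where |xy| ≤ p and |y| ≥ 1.
The first p characters of w are 0's, so xy (and hence y) consists only of 0's. Write y = 0^k, 1 ≤ k ≤ p.
Since 1 ≤ k ≤ p, k divides p!; set t = 1 + p!/k. Then xy^t z has p + (p!/k)·k = p + p! copies of 0. Now the 0-count equals the 1-count, so i ≠ j fails. So xy^t z = 0^{p+p!} 1^{p+p!} ∉ L.
This is a contradiction; hence L is not regular.

0^{p+p!} 1^{p+p!}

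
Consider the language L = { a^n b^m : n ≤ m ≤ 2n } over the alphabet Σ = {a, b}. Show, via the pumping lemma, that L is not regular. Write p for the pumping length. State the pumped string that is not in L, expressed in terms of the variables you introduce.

Assume L is regular; let p be its pumping constant.
Take w = a^p b^p ∈ L (since p ≤ p ≤ 2p), with |w| = 2p ≥ p.
The pumping lemma gives a decomposition w = xyz where |xy| ≤ p and y is nonempty.
Since the first p symbols of w are all a's and |xy| ≤ p, y lies entirely in the leading a-block: y = a^k for some k with 1 ≤ k ≤ p.
Pump with i = 2: xy^2z = a^{p+k} b^p. Now n = p+k > p = m, so the condition n ≤ m fails. Thus xy^2z ∉ L.
This is a contradiction; hence L is not regular.

a^{p+k} b^p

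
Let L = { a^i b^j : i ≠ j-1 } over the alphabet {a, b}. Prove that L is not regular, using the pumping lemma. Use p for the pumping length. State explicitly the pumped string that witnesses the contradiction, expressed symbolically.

Suppose for contradiction that L is regular, and let p be the pumping length.
Choose w = a^p b^{p+p!+1}. Since p ≠ (p+p!+1)-1 = p+p!, w ∈ L; and |w| ≥ p.
The pumping lemma gives a decomposition w = xyz where |xy| ≤ p and |y| ≥ 1.
Since the first p symbols of w are all a's and |xy| ≤ p, y lies entirely in the leading a-block: y = a^k for some k with 1 ≤ k ≤ p.
Since 1 ≤ k ≤ p, k divides p!; set t = 1 + p!/k. Then xy^t z has p + (p!/k)·k = p + p! copies of a. Now the a-count is p+p! and (b-count)-1 = (p+p!+1)-1 = p+p!, so i ≠ j-1 fails. So xy^t z = a^{p+p!} b^{p+p!+1} ∉ L.
This is a contradiction; hence L is not regular.

a^{p+p!} b^{p+p!+1}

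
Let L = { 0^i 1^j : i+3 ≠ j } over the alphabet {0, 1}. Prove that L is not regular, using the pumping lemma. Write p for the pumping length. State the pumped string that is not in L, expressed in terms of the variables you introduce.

0^{p+p!} 1^{p+p!+3}

Toward a contradiction, assume L is regular with pumping length p.
Choose w = 0^p 1^{p+p!+3}. Since p ≠ (p+p!+3)-3 = p+p!, w ∈ L; and |w| ≥ p.
By the pumping lemma, w = xyz with |xy| ≤ p and |y| ≥ 1.
Since the first p symbols of w are all 0's and |xy| ≤ p, y lies entirely in the leading 0-block: y = 0^k for some k with 1 ≤ k ≤ p.
Since 1 ≤ k ≤ p, k divides p!; set t = 1 + p!/k. Then xy^t z has p + (p!/k)·k = p + p! copies of 0. Now the 0-count is p+p! and (1-count)-3 = (p+p!+3)-3 = p+p!, so i+3 ≠ j fails. So xy^t z = 0^{p+p!} 1^{p+p!+3} ∉ L.
This contradicts the pumping lemma, so L is not regular.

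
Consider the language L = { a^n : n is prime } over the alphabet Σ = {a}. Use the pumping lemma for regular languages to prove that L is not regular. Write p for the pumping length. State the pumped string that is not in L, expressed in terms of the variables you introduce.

a^{q(1+k)}

Assume L is regular; let p be its pumping constant.
Let q be a prime with q ≥ p+2 (infinitely many primes exist), and take w = a^q ∈ L with |w| = q ≥ p.
By the pumping lemma, w = xyz with |xy| ≤ p and y is nonempty.
Then y = a^k for some k with 1 ≤ k ≤ p.
Since 1 ≤ k ≤ p, |xz| = q-k. Pump with i = q+1: |xy^{q+1}z| = (q-k)+(q+1)k = q+qk = q(1+k), which is composite (both factors ≥ 2). So xy^{q+1}z = a^{q(1+k)} ∉ L.
Contradiction. Therefore L is not regular.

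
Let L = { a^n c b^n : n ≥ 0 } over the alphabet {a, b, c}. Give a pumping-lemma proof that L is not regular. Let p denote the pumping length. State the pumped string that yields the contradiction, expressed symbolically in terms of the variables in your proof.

a^{p+k} c b^p

Suppose for contradiction that L is regular, and let p be the pumping length.
Take w = a^p c b^p ∈ L with |w| = 2p+1 ≥ p.
Write w = xyz as guaranteed by the lemma, with |xy| ≤ p and |y| > 0.
The first p characters of w are a's, so xy (and hence y) consists only of a's. Write y = a^k, 1 ≤ k ≤ p.
Pump with i = 2: xy^2z = a^{p+k} c b^p, which would require p+k = p. But k ≥ 1, so xy^2z ∉ L.
This is a contradiction; hence L is not regular.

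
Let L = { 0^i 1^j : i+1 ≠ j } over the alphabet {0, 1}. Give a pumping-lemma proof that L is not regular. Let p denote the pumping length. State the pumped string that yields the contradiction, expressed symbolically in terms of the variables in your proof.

0^{p+p!} 1^{p+p!+1}

Assume L is regular; let p be its pumping constant.
Choose w = 0^p 1^{p+p!+1}. Since p ≠ (p+p!+1)-1 = p+p!, w ∈ L; and |w| ≥ p.
The pumping lemma gives a decomposition w = xyz where |xy| ≤ p and |y| > 0.
Since the first p symbols of w are all 0's and |xy| ≤ p, y lies entirely in the leading 0-block: y = 0^k for some k with 1 ≤ k ≤ p.
Since 1 ≤ k ≤ p, k divides p!; set t = 1 + p!/k. Then xy^t z has p + (p!/k)·k = p + p! copies of 0. Now the 0-count is p+p! and (1-count)-1 = (p+p!+1)-1 = p+p!, so i+1 ≠ j fails. So xy^t z = 0^{p+p!} 1^{p+p!+1} ∉ L.
This contradicts the pumping lemma, so L is not regular.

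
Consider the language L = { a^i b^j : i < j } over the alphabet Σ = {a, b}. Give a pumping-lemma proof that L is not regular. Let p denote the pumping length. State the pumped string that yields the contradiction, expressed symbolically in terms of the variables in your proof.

a^{p+k} b^{p+1}

Assume L is regular; let p be its pumping constant.
Choose w = a^p b^{p+1} ∈ L, with |w| = 2p+1 ≥ p.
By the pumping lemma, w = xyz with |xy| ≤ p and |y| ≥ 1.
Since the first p symbols of w are all a's and |xy| ≤ p, y lies entirely in the leading a-block: y = a^k for some k with 1 ≤ k ≤ p.
Consider xy^2z = a^{p+k} b^{p+1}. Since k ≥ 1, the a-count p+k is at least p+1, so i < j fails; thus xy^2z ∉ L.
This contradicts the pumping lemma, so L is not regular.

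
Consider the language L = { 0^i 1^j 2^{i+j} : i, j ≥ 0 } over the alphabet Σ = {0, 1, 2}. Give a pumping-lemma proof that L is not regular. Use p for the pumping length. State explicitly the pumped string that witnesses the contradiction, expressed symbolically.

0^{p+k} 1^p 2^{2p}

Suppose for contradiction that L is regular, and let p be the pumping length.
Take w = 0^p 1^p 2^{2p} ∈ L (with i=j=p, i+j=2p), |w| = 4p ≥ p.
Write w = xyz as guaranteed by the lemma, with |xy| ≤ p and |y| ≥ 1.
The first p characters of w are 0's, so xy (and hence y) consists only of 0's. Write y = 0^k, 1 ≤ k ≤ p.
Consider xy^2z = 0^{p+k} 1^p 2^{2p}. Now the 0- and 1-counts sum to 2p+k, but the 2-count is 2p ≠ 2p+k. So xy^2z ∉ L.
This is a contradiction; hence L is not regular.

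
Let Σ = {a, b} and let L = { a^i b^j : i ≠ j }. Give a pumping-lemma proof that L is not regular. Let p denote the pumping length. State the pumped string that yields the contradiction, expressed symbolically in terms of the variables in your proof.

Toward a contradiction, assume L is regular with pumping length p.
Choose w = a^p b^{p+p!}. Since p ≠ p+p!, w ∈ L; and |w| ≥ p.
The pumping lemma gives a decomposition w = xyz where |xy| ≤ p and |y| ≥ 1.
The first p characters of w are a's, so xy (and hence y) consists only of a's. Write y = a^k, 1 ≤ k ≤ p.
Since 1 ≤ k ≤ p, k divides p!; set t = 1 + p!/k. Then xy^t z has p + (p!/k)·k = p + p! copies of a. Now the a-count equals the b-count, so i ≠ j fails. So xy^t z = a^{p+p!} b^{p+p!} ∉ L.
This contradicts the pumping lemma, so L is not regular.

a^{p+p!} b^{p+p!}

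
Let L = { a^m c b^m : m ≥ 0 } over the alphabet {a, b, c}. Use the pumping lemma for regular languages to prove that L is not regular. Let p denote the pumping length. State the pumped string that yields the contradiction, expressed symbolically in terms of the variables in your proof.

a^{p+k} c b^p

Assume L is regular; let p be its pumping constant.
Take w = a^p c b^p ∈ L with |w| = 2p+1 ≥ p.
Write w = xyz as guaranteed by the lemma, with |xy| ≤ p and y is nonempty.
Because |xy| ≤ p and w begins with p copies of a, we have y = a^k with 1 ≤ k ≤ p.
Pump with i = 2: xy^2z = a^{p+k} c b^p, which would require p+k = p. But k ≥ 1, so xy^2z ∉ L.
This contradicts the pumping lemma, so L is not regular.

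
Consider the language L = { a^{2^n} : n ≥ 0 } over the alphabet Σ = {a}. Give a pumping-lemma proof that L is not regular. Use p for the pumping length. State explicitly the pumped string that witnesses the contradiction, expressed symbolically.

Assume L is regular. Let p be the pumping length given by the pumping lemma.
Take w = a^{2^p} ∈ L with |w| = 2^p ≥ p.
The pumping lemma gives a decomposition w = xyz where |xy| ≤ p and y is nonempty.
Then y = a^k for some k with 1 ≤ k ≤ p.
Pump with i = 2: xy^2z = a^{2^p+k}. Since 1 ≤ k ≤ p < 2^p, we have 2^p < 2^p+k < 2^{p+1}, so 2^p+k is not a power of 2. So xy^2z ∉ L.
This is a contradiction; hence L is not regular.

a^{2^p+k}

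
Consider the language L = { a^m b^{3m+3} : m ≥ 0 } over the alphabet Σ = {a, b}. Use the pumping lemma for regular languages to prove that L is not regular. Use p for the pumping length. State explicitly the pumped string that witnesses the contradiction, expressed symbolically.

Assume L is regular. Let p be the pumping length given by the pumping lemma.
Let w = a^p b^{3p+3} ∈ L; note |w| = 4p+3 ≥ p.
Write w = xyz as guaranteed by the lemma, with |xy| ≤ p and |y| > 0.
Since the first p symbols of w are all a's and |xy| ≤ p, y lies entirely in the leading a-block: y = a^k for some k with 1 ≤ k ≤ p.
Pump with i = 2: xy^2z = a^{p+k} b^{3p+3}. For this to lie in L we would need 3p+3 = 3(p+k)+3, which forces k = 0. But k ≥ 1, so xy^2z ∉ L.
This is a contradiction; hence L is not regular.

a^{p+k} b^{3p+3}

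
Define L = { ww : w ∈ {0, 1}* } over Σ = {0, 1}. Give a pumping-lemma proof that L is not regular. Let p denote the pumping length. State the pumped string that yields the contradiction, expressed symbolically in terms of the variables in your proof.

0^{p+k} 1^p 0^p 1^p

Suppose for contradiction that L is regular, and let p be the pumping length.
Take w = 0^p 1^p 0^p 1^p = uu where u = 0^p1^p; then w ∈ L and |w| = 4p ≥ p.
The pumping lemma gives a decomposition w = xyz where |xy| ≤ p and |y| > 0.
Since the first p symbols of w are all 0's and |xy| ≤ p, y lies entirely in the leading 0-block: y = 0^k for some k with 1 ≤ k ≤ p.
Pump with i = 2: xy^2z = 0^{p+k} 1^p 0^p 1^p, of length 4p+k. Suppose this equals vv. The string starts with 0 and ends with 1, so v does too; thus the boundary between the two copies of v is a 1→0 transition. There is exactly one such transition, at position 2p+k, so |v| = 2p+k and |vv| = 4p+2k ≠ 4p+k since k ≥ 1. So xy^2z ∉ L.
This is a contradiction; hence L is not regular.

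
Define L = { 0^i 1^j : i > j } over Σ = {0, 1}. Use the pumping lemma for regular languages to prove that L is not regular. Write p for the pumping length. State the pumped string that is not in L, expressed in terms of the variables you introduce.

0^{p+1-k} 1^p

Toward a contradiction, assume L is regular with pumping length p.
Choose w = 0^{p+1} 1^p ∈ L, with |w| = 2p+1 ≥ p.
The pumping lemma gives a decomposition w = xyz where |xy| ≤ p and |y| > 0.
The first p characters of w are 0's, so xy (and hence y) consists only of 0's. Write y = 0^k, 1 ≤ k ≤ p.
Consider xy^0z = xz = 0^{p+1-k} 1^p. Since k ≥ 1, the 0-count p+1-k is at most p, so i > j fails; thus xz ∉ L.
Contradiction. Therefore L is not regular.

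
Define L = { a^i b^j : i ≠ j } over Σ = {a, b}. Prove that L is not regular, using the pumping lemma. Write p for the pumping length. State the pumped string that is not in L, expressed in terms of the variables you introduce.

a^{p+p!} b^{p+p!}

Assume L is regular. Let p be the pumping length given by the pumping lemma.
Choose w = a^p b^{p+p!}. Since p ≠ p+p!, w ∈ L; and |w| ≥ p.
By the pumping lemma, w = xyz with |xy| ≤ p and y is nonempty.
Since the first p symbols of w are all a's and |xy| ≤ p, y lies entirely in the leading a-block: y = a^k for some k with 1 ≤ k ≤ p.
Since 1 ≤ k ≤ p, k divides p!; set t = 1 + p!/k. Then xy^t z has p + (p!/k)·k = p + p! copies of a. Now the a-count equals the b-count, so i ≠ j fails. So xy^t z = a^{p+p!} b^{p+p!} ∉ L.
This is a contradiction; hence L is not regular.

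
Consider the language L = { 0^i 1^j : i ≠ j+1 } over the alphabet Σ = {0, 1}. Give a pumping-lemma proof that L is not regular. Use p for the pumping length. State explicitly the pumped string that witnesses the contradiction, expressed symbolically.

0^{p+p!} 1^{p+p!-1}

Suppose for contradiction that L is regular, and let p be the pumping length.
Choose w = 0^p 1^{p+p!-1}. Since p ≠ (p+p!-1)+1 = p+p!, w ∈ L; and |w| ≥ p.
By the pumping lemma, w = xyz with |xy| ≤ p and |y| ≥ 1.
Since the first p symbols of w are all 0's and |xy| ≤ p, y lies entirely in the leading 0-block: y = 0^k for some k with 1 ≤ k ≤ p.
Since 1 ≤ k ≤ p, k divides p!; set t = 1 + p!/k. Then xy^t z has p + (p!/k)·k = p + p! copies of 0. Now the 0-count is p+p! and (1-count)+1 = (p+p!-1)+1 = p+p!, so i ≠ j+1 fails. So xy^t z = 0^{p+p!} 1^{p+p!-1} ∉ L.
This contradicts the pumping lemma, so L is not regular.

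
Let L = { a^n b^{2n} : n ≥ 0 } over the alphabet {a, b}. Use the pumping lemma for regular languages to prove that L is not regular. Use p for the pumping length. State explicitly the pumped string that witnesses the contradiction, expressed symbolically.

a^{p+k} b^{2p}

Assume L is regular. Let p be the pumping length given by the pumping lemma.
Take w = a^p b^{2p}. Then w ∈ L and |w| = 3p ≥ p.
The pumping lemma gives a decomposition w = xyz where |xy| ≤ p and y is nonempty.
Because |xy| ≤ p and w begins with p copies of a, we have y = a^k with 1 ≤ k ≤ p.
Pump with i = 2: xy^2z = a^{p+k} b^{2p}. For this to lie in L we would need 2p = 2(p+k), which forces k = 0. But k ≥ 1, so xy^2z ∉ L.
This contradicts the pumping lemma, so L is not regular.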